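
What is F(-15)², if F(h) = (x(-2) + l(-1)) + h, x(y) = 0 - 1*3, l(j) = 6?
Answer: 144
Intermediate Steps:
x(y) = -3 (x(y) = 0 - 3 = -3)
F(h) = 3 + h (F(h) = (-3 + 6) + h = 3 + h)
F(-15)² = (3 - 15)² = (-12)² = 144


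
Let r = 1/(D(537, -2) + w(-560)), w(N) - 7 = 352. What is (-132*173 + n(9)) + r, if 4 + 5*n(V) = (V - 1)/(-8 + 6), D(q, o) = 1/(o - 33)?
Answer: -1434657857/62820 ≈ -22838.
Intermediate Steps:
D(q, o) = 1/(-33 + o)
w(N) = 359 (w(N) = 7 + 352 = 359)
n(V) = -7/10 - V/10 (n(V) = -4/5 + ((V - 1)/(-8 + 6))/5 = -4/5 + ((-1 + V)/(-2))/5 = -4/5 + ((-1 + V)*(-1/2))/5 = -4/5 + (1/2 - V/2)/5 = -4/5 + (1/10 - V/10) = -7/10 - V/10)
r = 35/12564 (r = 1/(1/(-33 - 2) + 359) = 1/(1/(-35) + 359) = 1/(-1/35 + 359) = 1/(12564/35) = 35/12564 ≈ 0.0027857)
(-132*173 + n(9)) + r = (-132*173 + (-7/10 - 1/10*9)) + 35/12564 = (-22836 + (-7/10 - 9/10)) + 35/12564 = (-22836 - 8/5) + 35/12564 = -114188/5 + 35/12564 = -1434657857/62820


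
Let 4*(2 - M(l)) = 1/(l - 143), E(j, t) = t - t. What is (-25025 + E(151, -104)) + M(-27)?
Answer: -17015639/680 ≈ -25023.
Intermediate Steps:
E(j, t) = 0
M(l) = 2 - 1/(4*(-143 + l)) (M(l) = 2 - 1/(4*(l - 143)) = 2 - 1/(4*(-143 + l)))
(-25025 + E(151, -104)) + M(-27) = (-25025 + 0) + (-1145 + 8*(-27))/(4*(-143 - 27)) = -25025 + (1/4)*(-1145 - 216)/(-170) = -25025 + (1/4)*(-1/170)*(-1361) = -25025 + 1361/680 = -17015639/680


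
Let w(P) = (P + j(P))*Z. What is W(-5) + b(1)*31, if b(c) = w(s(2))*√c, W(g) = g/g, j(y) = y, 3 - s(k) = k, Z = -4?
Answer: -247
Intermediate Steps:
s(k) = 3 - k
W(g) = 1
w(P) = -8*P (w(P) = (P + P)*(-4) = (2*P)*(-4) = -8*P)
b(c) = -8*√c (b(c) = (-8*(3 - 1*2))*√c = (-8*(3 - 2))*√c = (-8*1)*√c = -8*√c)
W(-5) + b(1)*31 = 1 - 8*√1*31 = 1 - 8*1*31 = 1 - 8*31 = 1 - 248 = -247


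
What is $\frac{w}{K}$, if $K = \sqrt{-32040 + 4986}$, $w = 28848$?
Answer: $- \frac{4808 i \sqrt{334}}{501} \approx - 175.39 i$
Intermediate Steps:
$K = 9 i \sqrt{334}$ ($K = \sqrt{-27054} = 9 i \sqrt{334} \approx 164.48 i$)
$\frac{w}{K} = \frac{28848}{9 i \sqrt{334}} = 28848 \left(- \frac{i \sqrt{334}}{3006}\right) = - \frac{4808 i \sqrt{334}}{501}$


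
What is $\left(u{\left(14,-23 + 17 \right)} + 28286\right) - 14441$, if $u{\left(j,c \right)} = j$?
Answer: $13859$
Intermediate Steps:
$\left(u{\left(14,-23 + 17 \right)} + 28286\right) - 14441 = \left(14 + 28286\right) - 14441 = 28300 - 14441 = 13859$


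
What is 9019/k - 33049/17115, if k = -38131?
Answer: -1414551604/652612065 ≈ -2.1675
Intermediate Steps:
9019/k - 33049/17115 = 9019/(-38131) - 33049/17115 = 9019*(-1/38131) - 33049*1/17115 = -9019/38131 - 33049/17115 = -1414551604/652612065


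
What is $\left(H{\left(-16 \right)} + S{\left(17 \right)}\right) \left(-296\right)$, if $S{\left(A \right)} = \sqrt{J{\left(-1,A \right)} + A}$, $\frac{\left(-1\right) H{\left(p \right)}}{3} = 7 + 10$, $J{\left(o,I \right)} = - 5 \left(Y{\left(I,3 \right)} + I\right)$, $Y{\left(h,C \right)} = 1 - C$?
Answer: $15096 - 296 i \sqrt{58} \approx 15096.0 - 2254.3 i$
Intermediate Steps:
$J{\left(o,I \right)} = 10 - 5 I$ ($J{\left(o,I \right)} = - 5 \left(\left(1 - 3\right) + I\right) = - 5 \left(-2 + I\right) = 10 - 5 I$)
$H{\left(p \right)} = -51$ ($H{\left(p \right)} = - 3 \left(7 + 10\right) = \left(-3\right) 17 = -51$)
$S{\left(A \right)} = \sqrt{10 - 4 A}$ ($S{\left(A \right)} = \sqrt{\left(10 - 5 A\right) + A} = \sqrt{10 - 4 A}$)
$\left(H{\left(-16 \right)} + S{\left(17 \right)}\right) \left(-296\right) = \left(-51 + \sqrt{10 - 68}\right) \left(-296\right) = \left(-51 + \sqrt{-58}\right) \left(-296\right) = \left(-51 + i \sqrt{58}\right) \left(-296\right) = 15096 - 296 i \sqrt{58}$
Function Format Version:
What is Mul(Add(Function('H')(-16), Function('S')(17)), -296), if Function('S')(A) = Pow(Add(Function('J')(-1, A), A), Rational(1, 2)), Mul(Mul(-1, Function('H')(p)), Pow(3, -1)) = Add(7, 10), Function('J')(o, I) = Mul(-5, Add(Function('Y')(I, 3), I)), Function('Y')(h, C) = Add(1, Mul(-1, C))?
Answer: Add(15096, Mul(-296, I, Pow(58, Rational(1, 2)))) ≈ Add(15096., Mul(-2254.3, I))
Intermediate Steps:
Function('J')(o, I) = Add(10, Mul(-5, I)) (Function('J')(o, I) = Mul(-5, Add(Add(1, Mul(-1, 3)), I)) = Mul(-5, Add(Add(1, -3), I)) = Mul(-5, Add(-2, I)) = Add(10, Mul(-5, I)))
Function('H')(p) = -51 (Function('H')(p) = Mul(-3, Add(7, 10)) = Mul(-3, 17) = -51)
Function('S')(A) = Pow(Add(10, Mul(-4, A)), Rational(1, 2)) (Function('S')(A) = Pow(Add(Add(10, Mul(-5, A)), A), Rational(1, 2)) = Pow(Add(10, Mul(-4, A)), Rational(1, 2)))
Mul(Add(Function('H')(-16), Function('S')(17)), -296) = Mul(Add(-51, Pow(Add(10, Mul(-4, 17)), Rational(1, 2))), -296) = Mul(Add(-51, Pow(Add(10, -68), Rational(1, 2))), -296) = Mul(Add(-51, Pow(-58, Rational(1, 2))), -296) = Mul(Add(-51, Mul(I, Pow(58, Rational(1, 2)))), -296) = Add(15096, Mul(-296, I, Pow(58, Rational(1, 2))))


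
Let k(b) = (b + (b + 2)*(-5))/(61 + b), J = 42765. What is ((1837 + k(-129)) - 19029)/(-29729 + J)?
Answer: -584781/443224 ≈ -1.3194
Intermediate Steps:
k(b) = (-10 - 4*b)/(61 + b) (k(b) = (b + (2 + b)*(-5))/(61 + b) = (b + (-10 - 5*b))/(61 + b) = (-10 - 4*b)/(61 + b))
((1837 + k(-129)) - 19029)/(-29729 + J) = ((1837 + 2*(-5 - 2*(-129))/(61 - 129)) - 19029)/(-29729 + 42765) = ((1837 + 2*(-5 + 258)/(-68)) - 19029)/13036 = ((1837 + 2*(-1/68)*253) - 19029)*(1/13036) = ((1837 - 253/34) - 19029)*(1/13036) = (62205/34 - 19029)*(1/13036) = -584781/34*1/13036 = -584781/443224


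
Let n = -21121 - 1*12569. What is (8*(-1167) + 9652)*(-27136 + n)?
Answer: -19221016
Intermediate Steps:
n = -33690 (n = -21121 - 12569 = -33690)
(8*(-1167) + 9652)*(-27136 + n) = (8*(-1167) + 9652)*(-27136 - 33690) = (-9336 + 9652)*(-60826) = 316*(-60826) = -19221016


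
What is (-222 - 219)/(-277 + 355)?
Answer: -147/26 ≈ -5.6538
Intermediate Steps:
(-222 - 219)/(-277 + 355) = -441/78 = -441*1/78 = -147/26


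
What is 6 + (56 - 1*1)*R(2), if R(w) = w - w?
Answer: 6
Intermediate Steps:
R(w) = 0
6 + (56 - 1*1)*R(2) = 6 + (56 - 1*1)*0 = 6 + (56 - 1)*0 = 6 + 55*0 = 6 + 0 = 6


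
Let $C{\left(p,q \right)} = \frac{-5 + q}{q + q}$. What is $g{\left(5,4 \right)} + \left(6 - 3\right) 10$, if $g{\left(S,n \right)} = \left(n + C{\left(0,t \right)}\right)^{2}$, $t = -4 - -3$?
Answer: $79$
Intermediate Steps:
$t = -1$ ($t = -4 + 3 = -1$)
$C{\left(p,q \right)} = \frac{-5 + q}{2 q}$
$g{\left(S,n \right)} = \left(3 + n\right)^{2}$ ($g{\left(S,n \right)} = \left(n + \frac{-5 - 1}{2 \left(-1\right)}\right)^{2} = \left(n + \frac{1}{2} \left(-1\right) \left(-6\right)\right)^{2} = \left(n + 3\right)^{2} = \left(3 + n\right)^{2}$)
$g{\left(5,4 \right)} + \left(6 - 3\right) 10 = \left(3 + 4\right)^{2} + \left(6 - 3\right) 10 = 7^{2} + \left(6 - 3\right) 10 = 49 + 3 \cdot 10 = 49 + 30 = 79$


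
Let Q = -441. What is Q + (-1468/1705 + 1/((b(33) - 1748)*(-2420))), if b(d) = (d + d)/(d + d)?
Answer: -57910275733/131059940 ≈ -441.86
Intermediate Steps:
b(d) = 1 (b(d) = (2*d)/((2*d)) = (2*d)*(1/(2*d)) = 1)
Q + (-1468/1705 + 1/((b(33) - 1748)*(-2420))) = -441 + (-1468/1705 + 1/((1 - 1748)*(-2420))) = -441 + (-1468*1/1705 - 1/2420/(-1747)) = -441 + (-1468/1705 - 1/1747*(-1/2420)) = -441 + (-1468/1705 + 1/4227740) = -441 - 112842193/131059940 = -57910275733/131059940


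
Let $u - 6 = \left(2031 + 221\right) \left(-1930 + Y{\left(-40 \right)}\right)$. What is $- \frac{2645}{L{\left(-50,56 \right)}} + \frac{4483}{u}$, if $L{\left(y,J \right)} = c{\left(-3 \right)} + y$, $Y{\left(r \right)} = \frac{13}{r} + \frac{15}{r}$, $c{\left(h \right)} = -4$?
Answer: $\frac{28750084565}{586970604} \approx 48.98$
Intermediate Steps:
$Y{\left(r \right)} = \frac{28}{r}$
$L{\left(y,J \right)} = -4 + y$
$u = - \frac{21739652}{5}$ ($u = 6 + \left(2031 + 221\right) \left(-1930 + \frac{28}{-40}\right) = 6 + 2252 \left(-1930 + 28 \left(- \frac{1}{40}\right)\right) = 6 + 2252 \left(-1930 - \frac{7}{10}\right) = 6 + 2252 \left(- \frac{19307}{10}\right) = 6 - \frac{21739682}{5} = - \frac{21739652}{5} \approx -4.3479 \cdot 10^{6}$)
$- \frac{2645}{L{\left(-50,56 \right)}} + \frac{4483}{u} = - \frac{2645}{-4 - 50} + \frac{4483}{- \frac{21739652}{5}} = - \frac{2645}{-54} + 4483 \left(- \frac{5}{21739652}\right) = \left(-2645\right) \left(- \frac{1}{54}\right) - \frac{22415}{21739652} = \frac{2645}{54} - \frac{22415}{21739652} = \frac{28750084565}{586970604}$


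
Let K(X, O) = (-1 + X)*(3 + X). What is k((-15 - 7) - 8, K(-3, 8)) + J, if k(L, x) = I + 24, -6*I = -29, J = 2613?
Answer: 15851/6 ≈ 2641.8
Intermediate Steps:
I = 29/6 (I = -⅙*(-29) = 29/6 ≈ 4.8333)
k(L, x) = 173/6 (k(L, x) = 29/6 + 24 = 173/6)
k((-15 - 7) - 8, K(-3, 8)) + J = 173/6 + 2613 = 15851/6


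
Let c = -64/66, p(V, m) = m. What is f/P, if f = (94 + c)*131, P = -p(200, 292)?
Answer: -201085/4818 ≈ -41.736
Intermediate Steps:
c = -32/33 (c = -64*1/66 = -32/33 ≈ -0.96970)
P = -292 (P = -1*292 = -292)
f = 402170/33 (f = (94 - 32/33)*131 = (3070/33)*131 = 402170/33 ≈ 12187.)
f/P = (402170/33)/(-292) = (402170/33)*(-1/292) = -201085/4818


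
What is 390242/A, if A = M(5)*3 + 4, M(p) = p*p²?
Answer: 390242/379 ≈ 1029.7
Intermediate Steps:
M(p) = p³
A = 379 (A = 5³*3 + 4 = 125*3 + 4 = 375 + 4 = 379)
390242/A = 390242/379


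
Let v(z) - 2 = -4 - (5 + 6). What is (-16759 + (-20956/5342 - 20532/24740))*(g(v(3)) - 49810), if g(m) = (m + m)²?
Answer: 13607143385286492/16520135 ≈ 8.2367e+8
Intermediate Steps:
v(z) = -13 (v(z) = 2 + (-4 - (5 + 6)) = 2 + (-4 - 1*11) = 2 + (-4 - 11) = 2 - 15 = -13)
g(m) = 4*m² (g(m) = (2*m)² = 4*m²)
(-16759 + (-20956/5342 - 20532/24740))*(g(v(3)) - 49810) = (-16759 + (-20956/5342 - 20532/24740))*(4*(-13)² - 49810) = (-16759 + (-20956*1/5342 - 20532*1/24740))*(4*169 - 49810) = (-16759 + (-10478/2671 - 5133/6185))*(676 - 49810) = (-16759 - 78516673/16520135)*(-49134) = -276939459138/16520135*(-49134) = 13607143385286492/16520135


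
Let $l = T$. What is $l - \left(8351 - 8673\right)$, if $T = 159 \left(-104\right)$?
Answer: $-16214$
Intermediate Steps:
$T = -16536$
$l = -16536$
$l - \left(8351 - 8673\right) = -16536 - \left(8351 - 8673\right) = -16536 - -322 = -16536 + 322 = -16214$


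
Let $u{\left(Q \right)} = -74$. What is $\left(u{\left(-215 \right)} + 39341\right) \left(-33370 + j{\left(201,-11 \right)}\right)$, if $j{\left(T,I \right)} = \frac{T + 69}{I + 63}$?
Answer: $- \frac{34063533495}{26} \approx -1.3101 \cdot 10^{9}$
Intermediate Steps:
$j{\left(T,I \right)} = \frac{69 + T}{63 + I}$
$\left(u{\left(-215 \right)} + 39341\right) \left(-33370 + j{\left(201,-11 \right)}\right) = \left(-74 + 39341\right) \left(-33370 + \frac{69 + 201}{63 - 11}\right) = 39267 \left(-33370 + \frac{1}{52} \cdot 270\right) = 39267 \left(-33370 + \frac{135}{26}\right) = 39267 \left(- \frac{867485}{26}\right) = - \frac{34063533495}{26}$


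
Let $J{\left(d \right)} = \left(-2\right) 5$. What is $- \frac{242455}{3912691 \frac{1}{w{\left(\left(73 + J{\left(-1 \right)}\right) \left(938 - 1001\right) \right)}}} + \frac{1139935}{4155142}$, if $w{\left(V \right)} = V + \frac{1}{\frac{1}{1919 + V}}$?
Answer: $\frac{6068211199193675}{16257786707122} \approx 373.25$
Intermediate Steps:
$J{\left(d \right)} = -10$
$w{\left(V \right)} = 1919 + 2 V$ ($w{\left(V \right)} = V + \left(1919 + V\right) = 1919 + 2 V$)
$- \frac{242455}{3912691 \frac{1}{w{\left(\left(73 + J{\left(-1 \right)}\right) \left(938 - 1001\right) \right)}}} + \frac{1139935}{4155142} = - \frac{242455}{3912691 \frac{1}{1919 + 2 \left(73 - 10\right) \left(938 - 1001\right)}} + \frac{1139935}{4155142} = - \frac{242455}{3912691 \frac{1}{1919 + 2 \cdot 63 \left(-63\right)}} + 1139935 \cdot \frac{1}{4155142} = - \frac{242455}{3912691 \frac{1}{1919 + 2 \left(-3969\right)}} + \frac{1139935}{4155142} = - \frac{242455}{3912691 \frac{1}{1919 - 7938}} + \frac{1139935}{4155142} = - \frac{242455}{3912691 \frac{1}{-6019}} + \frac{1139935}{4155142} = - \frac{242455}{3912691 \left(- \frac{1}{6019}\right)} + \frac{1139935}{4155142} = - \frac{242455}{- \frac{3912691}{6019}} + \frac{1139935}{4155142} = \left(-242455\right) \left(- \frac{6019}{3912691}\right) + \frac{1139935}{4155142} = \frac{1459336645}{3912691} + \frac{1139935}{4155142} = \frac{6068211199193675}{16257786707122}$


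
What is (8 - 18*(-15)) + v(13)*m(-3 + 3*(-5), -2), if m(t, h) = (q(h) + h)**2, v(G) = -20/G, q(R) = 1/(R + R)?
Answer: 14051/52 ≈ 270.21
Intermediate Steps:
q(R) = 1/(2*R)
m(t, h) = (h + 1/(2*h))**2 (m(t, h) = (1/(2*h) + h)**2 = (h + 1/(2*h))**2)
(8 - 18*(-15)) + v(13)*m(-3 + 3*(-5), -2) = (8 - 18*(-15)) + (-20/13)*(-2 + (1/2)/(-2))**2 = (8 + 270) + (-20*1/13)*(-2 + (1/2)*(-1/2))**2 = 278 - 20*(-2 - 1/4)**2/13 = 278 - 20*(-9/4)**2/13 = 278 - 20/13*81/16 = 278 - 405/52 = 14051/52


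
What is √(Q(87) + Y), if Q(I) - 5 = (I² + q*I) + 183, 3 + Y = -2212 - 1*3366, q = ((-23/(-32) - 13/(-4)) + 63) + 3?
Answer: 5*√21154/8 ≈ 90.903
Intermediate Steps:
q = 2239/32 (q = ((-23*(-1/32) - 13*(-¼)) + 63) + 3 = ((23/32 + 13/4) + 63) + 3 = (127/32 + 63) + 3 = 2143/32 + 3 = 2239/32 ≈ 69.969)
Y = -5581 (Y = -3 + (-2212 - 1*3366) = -3 + (-2212 - 3366) = -3 - 5578 = -5581)
Q(I) = 188 + I² + 2239*I/32 (Q(I) = 5 + ((I² + 2239*I/32) + 183) = 5 + (183 + I² + 2239*I/32) = 188 + I² + 2239*I/32)
√(Q(87) + Y) = √((188 + 87² + (2239/32)*87) - 5581) = √((188 + 7569 + 194793/32) - 5581) = √(443017/32 - 5581) = √(264425/32) = 5*√21154/8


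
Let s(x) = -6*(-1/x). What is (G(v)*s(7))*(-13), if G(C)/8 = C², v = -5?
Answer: -15600/7 ≈ -2228.6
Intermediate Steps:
G(C) = 8*C²
s(x) = 6/x (s(x) = -(-6)/x = 6/x)
(G(v)*s(7))*(-13) = ((8*(-5)²)*(6/7))*(-13) = ((8*25)*(6*(⅐)))*(-13) = (200*(6/7))*(-13) = (1200/7)*(-13) = -15600/7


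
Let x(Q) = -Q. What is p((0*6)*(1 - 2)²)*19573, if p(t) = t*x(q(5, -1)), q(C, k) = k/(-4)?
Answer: 0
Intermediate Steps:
q(C, k) = -k/4 (q(C, k) = k*(-¼) = -k/4)
p(t) = -t/4 (p(t) = t*(-(-1)*(-1)/4) = t*(-1*¼) = t*(-¼) = -t/4)
p((0*6)*(1 - 2)²)*19573 = -0*6*(1 - 2)²/4*19573 = -0*(-1)²*19573 = -0*19573 = -¼*0*19573 = 0*19573 = 0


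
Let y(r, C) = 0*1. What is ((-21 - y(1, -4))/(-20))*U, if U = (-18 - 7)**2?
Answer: 2625/4 ≈ 656.25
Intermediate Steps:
y(r, C) = 0
U = 625 (U = (-25)**2 = 625)
((-21 - y(1, -4))/(-20))*U = ((-21 - 1*0)/(-20))*625 = ((-21 + 0)*(-1/20))*625 = -21*(-1/20)*625 = (21/20)*625 = 2625/4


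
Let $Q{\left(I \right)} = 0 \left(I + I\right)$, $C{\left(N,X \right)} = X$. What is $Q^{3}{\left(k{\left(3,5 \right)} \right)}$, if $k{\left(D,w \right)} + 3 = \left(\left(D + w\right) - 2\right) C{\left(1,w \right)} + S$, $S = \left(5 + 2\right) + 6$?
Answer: $0$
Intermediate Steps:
$S = 13$ ($S = 7 + 6 = 13$)
$k{\left(D,w \right)} = 10 + w \left(-2 + D + w\right)$ ($k{\left(D,w \right)} = -3 + \left(\left(\left(D + w\right) - 2\right) w + 13\right) = -3 + \left(\left(-2 + D + w\right) w + 13\right) = -3 + \left(w \left(-2 + D + w\right) + 13\right) = -3 + \left(13 + w \left(-2 + D + w\right)\right) = 10 + w \left(-2 + D + w\right)$)
$Q{\left(I \right)} = 0$ ($Q{\left(I \right)} = 0 \cdot 2 I = 0$)
$Q^{3}{\left(k{\left(3,5 \right)} \right)} = 0^{3} = 0$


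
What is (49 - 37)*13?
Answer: 156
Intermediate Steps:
(49 - 37)*13 = 12*13 = 156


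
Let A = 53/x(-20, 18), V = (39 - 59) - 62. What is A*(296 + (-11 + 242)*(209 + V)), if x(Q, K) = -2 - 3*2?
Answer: -1570549/8 ≈ -1.9632e+5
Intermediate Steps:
V = -82 (V = -20 - 62 = -82)
x(Q, K) = -8 (x(Q, K) = -2 - 6 = -8)
A = -53/8 (A = 53/(-8) = 53*(-1/8) = -53/8 ≈ -6.6250)
A*(296 + (-11 + 242)*(209 + V)) = -53*(296 + (-11 + 242)*(209 - 82))/8 = -53*(296 + 231*127)/8 = -53*(296 + 29337)/8 = -53/8*29633 = -1570549/8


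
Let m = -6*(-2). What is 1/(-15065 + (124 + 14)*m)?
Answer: -1/13409 ≈ -7.4577e-5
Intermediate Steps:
m = 12
1/(-15065 + (124 + 14)*m) = 1/(-15065 + (124 + 14)*12) = 1/(-15065 + 138*12) = 1/(-15065 + 1656) = 1/(-13409) = -1/13409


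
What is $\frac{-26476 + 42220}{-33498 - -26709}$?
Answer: $- \frac{5248}{2263} \approx -2.319$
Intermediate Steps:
$\frac{-26476 + 42220}{-33498 - -26709} = \frac{15744}{-33498 + 26709} = \frac{15744}{-6789} = 15744 \left(- \frac{1}{6789}\right) = - \frac{5248}{2263}$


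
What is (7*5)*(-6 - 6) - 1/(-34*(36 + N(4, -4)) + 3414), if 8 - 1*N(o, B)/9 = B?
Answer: -622439/1482 ≈ -420.00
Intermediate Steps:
N(o, B) = 72 - 9*B
(7*5)*(-6 - 6) - 1/(-34*(36 + N(4, -4)) + 3414) = (7*5)*(-6 - 6) - 1/(-34*(36 + (72 - 9*(-4))) + 3414) = 35*(-12) - 1/(-34*(36 + (72 + 36)) + 3414) = -420 - 1/(-34*(36 + 108) + 3414) = -420 - 1/(-34*144 + 3414) = -420 - 1/(-4896 + 3414) = -420 - 1/(-1482) = -420 - 1*(-1/1482) = -420 + 1/1482 = -622439/1482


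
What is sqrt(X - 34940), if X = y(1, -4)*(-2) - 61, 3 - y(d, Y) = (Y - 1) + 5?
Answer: I*sqrt(35007) ≈ 187.1*I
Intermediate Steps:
y(d, Y) = -1 - Y (y(d, Y) = 3 - ((Y - 1) + 5) = 3 - ((-1 + Y) + 5) = 3 - (4 + Y) = 3 + (-4 - Y) = -1 - Y)
X = -67 (X = (-1 - 1*(-4))*(-2) - 61 = (-1 + 4)*(-2) - 61 = 3*(-2) - 61 = -6 - 61 = -67)
sqrt(X - 34940) = sqrt(-67 - 34940) = sqrt(-35007) = I*sqrt(35007)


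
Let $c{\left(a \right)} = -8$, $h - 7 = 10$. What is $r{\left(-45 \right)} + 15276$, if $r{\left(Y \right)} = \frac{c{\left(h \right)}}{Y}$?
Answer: $\frac{687428}{45} \approx 15276.0$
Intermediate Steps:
$h = 17$ ($h = 7 + 10 = 17$)
$r{\left(Y \right)} = - \frac{8}{Y}$
$r{\left(-45 \right)} + 15276 = - \frac{8}{-45} + 15276 = \left(-8\right) \left(- \frac{1}{45}\right) + 15276 = \frac{8}{45} + 15276 = \frac{687428}{45}$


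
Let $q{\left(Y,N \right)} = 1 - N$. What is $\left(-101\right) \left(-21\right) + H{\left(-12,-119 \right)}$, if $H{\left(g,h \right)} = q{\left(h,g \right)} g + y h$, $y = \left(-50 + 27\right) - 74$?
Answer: $13508$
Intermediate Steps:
$y = -97$ ($y = -23 - 74 = -97$)
$H{\left(g,h \right)} = - 97 h + g \left(1 - g\right)$ ($H{\left(g,h \right)} = \left(1 - g\right) g - 97 h = g \left(1 - g\right) - 97 h = - 97 h + g \left(1 - g\right)$)
$\left(-101\right) \left(-21\right) + H{\left(-12,-119 \right)} = \left(-101\right) \left(-21\right) - -11387 = 2121 - -11387 = 2121 + 11387 = 13508$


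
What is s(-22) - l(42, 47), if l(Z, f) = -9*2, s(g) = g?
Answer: -4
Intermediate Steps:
l(Z, f) = -18
s(-22) - l(42, 47) = -22 - 1*(-18) = -22 + 18 = -4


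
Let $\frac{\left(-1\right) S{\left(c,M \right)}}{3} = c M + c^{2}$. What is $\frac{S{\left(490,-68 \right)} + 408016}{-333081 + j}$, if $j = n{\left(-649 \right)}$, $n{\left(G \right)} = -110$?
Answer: $\frac{212324}{333191} \approx 0.63724$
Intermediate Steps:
$j = -110$
$S{\left(c,M \right)} = - 3 c^{2} - 3 M c$ ($S{\left(c,M \right)} = - 3 \left(c M + c^{2}\right) = - 3 \left(M c + c^{2}\right) = - 3 \left(c^{2} + M c\right) = - 3 c^{2} - 3 M c$)
$\frac{S{\left(490,-68 \right)} + 408016}{-333081 + j} = \frac{\left(-3\right) 490 \left(-68 + 490\right) + 408016}{-333081 - 110} = \frac{\left(-3\right) 490 \cdot 422 + 408016}{-333191} = \left(-620340 + 408016\right) \left(- \frac{1}{333191}\right) = \left(-212324\right) \left(- \frac{1}{333191}\right) = \frac{212324}{333191}$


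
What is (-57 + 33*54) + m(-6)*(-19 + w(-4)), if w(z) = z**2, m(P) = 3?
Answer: 1716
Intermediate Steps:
(-57 + 33*54) + m(-6)*(-19 + w(-4)) = (-57 + 33*54) + 3*(-19 + (-4)**2) = (-57 + 1782) + 3*(-19 + 16) = 1725 + 3*(-3) = 1725 - 9 = 1716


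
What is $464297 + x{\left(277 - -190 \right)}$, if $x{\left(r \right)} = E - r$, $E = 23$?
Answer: $463853$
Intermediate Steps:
$x{\left(r \right)} = 23 - r$
$464297 + x{\left(277 - -190 \right)} = 464297 - \left(254 + 190\right) = 464297 + \left(23 - \left(277 + 190\right)\right) = 464297 + \left(23 - 467\right) = 464297 - 444 = 463853$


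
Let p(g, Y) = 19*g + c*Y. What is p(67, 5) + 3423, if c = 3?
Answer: 4711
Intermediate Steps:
p(g, Y) = 3*Y + 19*g (p(g, Y) = 19*g + 3*Y = 3*Y + 19*g)
p(67, 5) + 3423 = (3*5 + 19*67) + 3423 = (15 + 1273) + 3423 = 1288 + 3423 = 4711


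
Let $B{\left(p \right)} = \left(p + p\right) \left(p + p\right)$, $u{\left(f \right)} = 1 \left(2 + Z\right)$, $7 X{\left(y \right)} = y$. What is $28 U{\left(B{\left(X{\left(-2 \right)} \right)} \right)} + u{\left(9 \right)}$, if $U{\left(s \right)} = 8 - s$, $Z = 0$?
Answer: $\frac{1518}{7} \approx 216.86$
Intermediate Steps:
$X{\left(y \right)} = \frac{y}{7}$
$u{\left(f \right)} = 2$ ($u{\left(f \right)} = 1 \left(2 + 0\right) = 1 \cdot 2 = 2$)
$B{\left(p \right)} = 4 p^{2}$ ($B{\left(p \right)} = 2 p 2 p = 4 p^{2}$)
$28 U{\left(B{\left(X{\left(-2 \right)} \right)} \right)} + u{\left(9 \right)} = 28 \left(8 - 4 \left(\frac{1}{7} \left(-2\right)\right)^{2}\right) + 2 = 28 \left(8 - 4 \left(- \frac{2}{7}\right)^{2}\right) + 2 = 28 \left(8 - 4 \cdot \frac{4}{49}\right) + 2 = 28 \left(8 - \frac{16}{49}\right) + 2 = 28 \cdot \frac{376}{49} + 2 = \frac{1504}{7} + 2 = \frac{1518}{7}$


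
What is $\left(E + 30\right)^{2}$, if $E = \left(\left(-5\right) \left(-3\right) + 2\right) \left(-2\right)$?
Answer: $16$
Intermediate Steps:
$E = -34$ ($E = \left(15 + 2\right) \left(-2\right) = 17 \left(-2\right) = -34$)
$\left(E + 30\right)^{2} = \left(-34 + 30\right)^{2} = \left(-4\right)^{2} = 16$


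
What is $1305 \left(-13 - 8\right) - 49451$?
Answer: $-76856$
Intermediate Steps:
$1305 \left(-13 - 8\right) - 49451 = 1305 \left(-21\right) - 49451 = -27405 - 49451 = -76856$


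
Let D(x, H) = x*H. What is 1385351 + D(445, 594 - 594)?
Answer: 1385351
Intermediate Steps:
D(x, H) = H*x
1385351 + D(445, 594 - 594) = 1385351 + (594 - 594)*445 = 1385351 + 0*445 = 1385351 + 0 = 1385351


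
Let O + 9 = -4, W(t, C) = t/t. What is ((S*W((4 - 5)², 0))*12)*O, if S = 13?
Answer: -2028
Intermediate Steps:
W(t, C) = 1
O = -13 (O = -9 - 4 = -13)
((S*W((4 - 5)², 0))*12)*O = ((13*1)*12)*(-13) = (13*12)*(-13) = 156*(-13) = -2028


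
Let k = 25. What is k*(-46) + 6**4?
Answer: 146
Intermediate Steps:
k*(-46) + 6**4 = 25*(-46) + 6**4 = -1150 + 1296 = 146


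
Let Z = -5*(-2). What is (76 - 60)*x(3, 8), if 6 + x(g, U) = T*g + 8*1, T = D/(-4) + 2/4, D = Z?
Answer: -64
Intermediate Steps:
Z = 10
D = 10
T = -2 (T = 10/(-4) + 2/4 = 10*(-¼) + 2*(¼) = -5/2 + ½ = -2)
x(g, U) = 2 - 2*g (x(g, U) = -6 + (-2*g + 8*1) = -6 + (-2*g + 8) = -6 + (8 - 2*g) = 2 - 2*g)
(76 - 60)*x(3, 8) = (76 - 60)*(2 - 2*3) = 16*(2 - 6) = 16*(-4) = -64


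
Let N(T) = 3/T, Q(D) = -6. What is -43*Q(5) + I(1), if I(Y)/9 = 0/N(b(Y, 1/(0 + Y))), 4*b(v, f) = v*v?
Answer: 258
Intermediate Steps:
b(v, f) = v**2/4 (b(v, f) = (v*v)/4 = v**2/4)
I(Y) = 0 (I(Y) = 9*(0/((3/((Y**2/4))))) = 9*(0/((3*(4/Y**2)))) = 9*(0/((12/Y**2))) = 9*(0*(Y**2/12)) = 9*0 = 0)
-43*Q(5) + I(1) = -43*(-6) + 0 = 258 + 0 = 258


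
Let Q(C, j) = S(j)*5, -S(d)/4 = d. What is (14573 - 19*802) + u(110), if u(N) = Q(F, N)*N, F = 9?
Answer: -242665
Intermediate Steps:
S(d) = -4*d
Q(C, j) = -20*j (Q(C, j) = -4*j*5 = -20*j)
u(N) = -20*N² (u(N) = (-20*N)*N = -20*N²)
(14573 - 19*802) + u(110) = (14573 - 19*802) - 20*110² = (14573 - 15238) - 20*12100 = -665 - 242000 = -242665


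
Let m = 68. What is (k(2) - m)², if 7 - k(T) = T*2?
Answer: 4225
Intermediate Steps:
k(T) = 7 - 2*T (k(T) = 7 - T*2 = 7 - 2*T)
(k(2) - m)² = ((7 - 2*2) - 1*68)² = ((7 - 4) - 68)² = (3 - 68)² = (-65)² = 4225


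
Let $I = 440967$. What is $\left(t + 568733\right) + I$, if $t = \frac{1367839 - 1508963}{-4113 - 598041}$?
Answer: $\frac{303997517462}{301077} \approx 1.0097 \cdot 10^{6}$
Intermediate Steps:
$t = \frac{70562}{301077}$ ($t = - \frac{141124}{-602154} = \left(-141124\right) \left(- \frac{1}{602154}\right) = \frac{70562}{301077} \approx 0.23437$)
$\left(t + 568733\right) + I = \left(\frac{70562}{301077} + 568733\right) + 440967 = \frac{171232496003}{301077} + 440967 = \frac{303997517462}{301077}$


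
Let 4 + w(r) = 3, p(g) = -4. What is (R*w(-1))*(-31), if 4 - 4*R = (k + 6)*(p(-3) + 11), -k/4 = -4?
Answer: -2325/2 ≈ -1162.5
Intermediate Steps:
k = 16 (k = -4*(-4) = 16)
R = -75/2 (R = 1 - (16 + 6)*(-4 + 11)/4 = 1 - 11*7/2 = 1 - ¼*154 = 1 - 77/2 = -75/2 ≈ -37.500)
w(r) = -1 (w(r) = -4 + 3 = -1)
(R*w(-1))*(-31) = -75/2*(-1)*(-31) = (75/2)*(-31) = -2325/2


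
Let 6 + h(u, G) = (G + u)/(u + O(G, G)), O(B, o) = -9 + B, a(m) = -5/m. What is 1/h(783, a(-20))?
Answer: -3097/15449 ≈ -0.20047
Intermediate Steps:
h(u, G) = -6 + (G + u)/(-9 + G + u) (h(u, G) = -6 + (G + u)/(u + (-9 + G)) = -6 + (G + u)/(-9 + G + u))
1/h(783, a(-20)) = 1/((54 - (-25)/(-20) - 5*783)/(-9 - 5/(-20) + 783)) = 1/((54 - (-25)*(-1)/20 - 3915)/(-9 - 5*(-1/20) + 783)) = 1/((54 - 5*¼ - 3915)/(-9 + ¼ + 783)) = 1/((54 - 5/4 - 3915)/(3097/4)) = 1/((4/3097)*(-15449/4)) = 1/(-15449/3097) = -3097/15449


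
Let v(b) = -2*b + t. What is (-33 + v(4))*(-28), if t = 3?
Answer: 1064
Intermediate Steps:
v(b) = 3 - 2*b (v(b) = -2*b + 3 = 3 - 2*b)
(-33 + v(4))*(-28) = (-33 + (3 - 2*4))*(-28) = (-33 + (3 - 8))*(-28) = (-33 - 5)*(-28) = -38*(-28) = 1064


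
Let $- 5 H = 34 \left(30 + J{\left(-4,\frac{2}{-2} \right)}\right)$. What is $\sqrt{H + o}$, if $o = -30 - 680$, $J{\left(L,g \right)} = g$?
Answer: $\frac{18 i \sqrt{70}}{5} \approx 30.12 i$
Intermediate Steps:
$o = -710$ ($o = -30 - 680 = -710$)
$H = - \frac{986}{5}$ ($H = - \frac{34 \left(30 + \frac{2}{-2}\right)}{5} = - \frac{34 \left(30 + 2 \left(- \frac{1}{2}\right)\right)}{5} = - \frac{34 \left(30 - 1\right)}{5} = - \frac{34 \cdot 29}{5} = \left(- \frac{1}{5}\right) 986 = - \frac{986}{5} \approx -197.2$)
$\sqrt{H + o} = \sqrt{- \frac{986}{5} - 710} = \sqrt{- \frac{4536}{5}} = \frac{18 i \sqrt{70}}{5}$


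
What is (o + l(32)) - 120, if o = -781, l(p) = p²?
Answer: 123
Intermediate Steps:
(o + l(32)) - 120 = (-781 + 32²) - 120 = (-781 + 1024) - 120 = 243 - 120 = 123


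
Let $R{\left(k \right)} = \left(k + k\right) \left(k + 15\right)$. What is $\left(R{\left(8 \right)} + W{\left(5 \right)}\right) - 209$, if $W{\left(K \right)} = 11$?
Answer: $170$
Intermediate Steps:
$R{\left(k \right)} = 2 k \left(15 + k\right)$
$\left(R{\left(8 \right)} + W{\left(5 \right)}\right) - 209 = \left(2 \cdot 8 \left(15 + 8\right) + 11\right) - 209 = \left(2 \cdot 8 \cdot 23 + 11\right) - 209 = \left(368 + 11\right) - 209 = 379 - 209 = 170$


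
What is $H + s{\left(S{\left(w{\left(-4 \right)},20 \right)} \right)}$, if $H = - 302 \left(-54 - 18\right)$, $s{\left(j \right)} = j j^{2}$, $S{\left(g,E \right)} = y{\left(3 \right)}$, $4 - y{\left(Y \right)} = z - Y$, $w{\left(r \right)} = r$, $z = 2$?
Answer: $21869$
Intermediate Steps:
$y{\left(Y \right)} = 2 + Y$ ($y{\left(Y \right)} = 4 - \left(2 - Y\right) = 4 + \left(-2 + Y\right) = 2 + Y$)
$S{\left(g,E \right)} = 5$ ($S{\left(g,E \right)} = 2 + 3 = 5$)
$s{\left(j \right)} = j^{3}$
$H = 21744$ ($H = - 302 \left(-54 + \left(-129 + 111\right)\right) = - 302 \left(-54 - 18\right) = \left(-302\right) \left(-72\right) = 21744$)
$H + s{\left(S{\left(w{\left(-4 \right)},20 \right)} \right)} = 21744 + 5^{3} = 21744 + 125 = 21869$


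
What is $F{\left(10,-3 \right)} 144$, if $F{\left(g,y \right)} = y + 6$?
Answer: $432$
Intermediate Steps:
$F{\left(g,y \right)} = 6 + y$
$F{\left(10,-3 \right)} 144 = \left(6 - 3\right) 144 = 3 \cdot 144 = 432$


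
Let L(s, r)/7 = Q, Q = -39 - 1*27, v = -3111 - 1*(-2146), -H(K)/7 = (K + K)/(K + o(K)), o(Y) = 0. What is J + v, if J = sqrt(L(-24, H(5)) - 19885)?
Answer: -965 + I*sqrt(20347) ≈ -965.0 + 142.64*I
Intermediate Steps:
H(K) = -14 (H(K) = -7*(K + K)/(K + 0) = -7*2*K/K = -7*2 = -14)
v = -965 (v = -3111 + 2146 = -965)
Q = -66 (Q = -39 - 27 = -66)
L(s, r) = -462 (L(s, r) = 7*(-66) = -462)
J = I*sqrt(20347) (J = sqrt(-462 - 19885) = sqrt(-20347) = I*sqrt(20347) ≈ 142.64*I)
J + v = I*sqrt(20347) - 965 = -965 + I*sqrt(20347)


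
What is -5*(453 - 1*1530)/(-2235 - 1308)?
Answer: -1795/1181 ≈ -1.5199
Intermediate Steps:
-5*(453 - 1*1530)/(-2235 - 1308) = -5*(453 - 1530)/(-3543) = -(-5385)*(-1)/3543 = -5*359/1181 = -1795/1181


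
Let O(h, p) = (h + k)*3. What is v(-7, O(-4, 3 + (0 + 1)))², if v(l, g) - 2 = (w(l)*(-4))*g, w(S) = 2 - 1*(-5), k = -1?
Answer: 178084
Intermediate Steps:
w(S) = 7 (w(S) = 2 + 5 = 7)
O(h, p) = -3 + 3*h (O(h, p) = (h - 1)*3 = (-1 + h)*3 = -3 + 3*h)
v(l, g) = 2 - 28*g (v(l, g) = 2 + (7*(-4))*g = 2 - 28*g)
v(-7, O(-4, 3 + (0 + 1)))² = (2 - 28*(-3 + 3*(-4)))² = (2 - 28*(-3 - 12))² = (2 - 28*(-15))² = (2 + 420)² = 422² = 178084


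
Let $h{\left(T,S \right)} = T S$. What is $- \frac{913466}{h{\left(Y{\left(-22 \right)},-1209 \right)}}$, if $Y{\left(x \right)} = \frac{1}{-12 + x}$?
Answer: $- \frac{31057844}{1209} \approx -25689.0$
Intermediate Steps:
$h{\left(T,S \right)} = S T$
$- \frac{913466}{h{\left(Y{\left(-22 \right)},-1209 \right)}} = - \frac{913466}{\left(-1209\right) \frac{1}{-12 - 22}} = - \frac{913466}{\left(-1209\right) \frac{1}{-34}} = - \frac{913466}{\left(-1209\right) \left(- \frac{1}{34}\right)} = - \frac{913466}{\frac{1209}{34}} = \left(-913466\right) \frac{34}{1209} = - \frac{31057844}{1209}$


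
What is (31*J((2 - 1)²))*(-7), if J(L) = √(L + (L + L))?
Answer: -217*√3 ≈ -375.85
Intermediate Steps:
J(L) = √3*√L (J(L) = √(L + 2*L) = √(3*L) = √3*√L)
(31*J((2 - 1)²))*(-7) = (31*(√3*√((2 - 1)²)))*(-7) = (31*(√3*√(1²)))*(-7) = (31*(√3*√1))*(-7) = (31*(√3*1))*(-7) = (31*√3)*(-7) = -217*√3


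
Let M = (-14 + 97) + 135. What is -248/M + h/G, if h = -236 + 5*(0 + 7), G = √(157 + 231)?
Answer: -124/109 - 201*√97/194 ≈ -11.342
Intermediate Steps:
G = 2*√97 (G = √388 = 2*√97 ≈ 19.698)
h = -201 (h = -236 + 5*7 = -236 + 35 = -201)
M = 218 (M = 83 + 135 = 218)
-248/M + h/G = -248/218 - 201*√97/194 = -248*1/218 - 201*√97/194 = -124/109 - 201*√97/194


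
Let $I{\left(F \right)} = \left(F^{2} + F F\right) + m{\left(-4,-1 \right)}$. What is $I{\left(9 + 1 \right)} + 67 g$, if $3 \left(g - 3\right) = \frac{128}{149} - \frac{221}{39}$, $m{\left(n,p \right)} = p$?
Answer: $\frac{392417}{1341} \approx 292.63$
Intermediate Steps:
$g = \frac{1874}{1341}$ ($g = 3 + \frac{\frac{128}{149} - \frac{221}{39}}{3} = 3 + \frac{128 \cdot \frac{1}{149} - \frac{17}{3}}{3} = 3 + \frac{\frac{128}{149} - \frac{17}{3}}{3} = 3 + \frac{1}{3} \left(- \frac{2149}{447}\right) = 3 - \frac{2149}{1341} = \frac{1874}{1341} \approx 1.3975$)
$I{\left(F \right)} = -1 + 2 F^{2}$ ($I{\left(F \right)} = \left(F^{2} + F F\right) - 1 = \left(F^{2} + F^{2}\right) - 1 = 2 F^{2} - 1 = -1 + 2 F^{2}$)
$I{\left(9 + 1 \right)} + 67 g = \left(-1 + 2 \left(9 + 1\right)^{2}\right) + 67 \cdot \frac{1874}{1341} = \left(-1 + 2 \cdot 10^{2}\right) + \frac{125558}{1341} = \left(-1 + 2 \cdot 100\right) + \frac{125558}{1341} = \left(-1 + 200\right) + \frac{125558}{1341} = 199 + \frac{125558}{1341} = \frac{392417}{1341}$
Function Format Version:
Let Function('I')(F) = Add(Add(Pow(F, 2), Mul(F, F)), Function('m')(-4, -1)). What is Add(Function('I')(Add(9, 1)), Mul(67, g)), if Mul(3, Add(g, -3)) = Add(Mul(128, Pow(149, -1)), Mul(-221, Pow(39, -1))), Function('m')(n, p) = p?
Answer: Rational(392417, 1341) ≈ 292.63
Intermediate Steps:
g = Rational(1874, 1341) (g = Add(3, Mul(Rational(1, 3), Add(Mul(128, Pow(149, -1)), Mul(-221, Pow(39, -1))))) = Add(3, Mul(Rational(1, 3), Add(Mul(128, Rational(1, 149)), Mul(-221, Rational(1, 39))))) = Add(3, Mul(Rational(1, 3), Add(Rational(128, 149), Rational(-17, 3)))) = Add(3, Mul(Rational(1, 3), Rational(-2149, 447))) = Add(3, Rational(-2149, 1341)) = Rational(1874, 1341) ≈ 1.3975)
Function('I')(F) = Add(-1, Mul(2, Pow(F, 2))) (Function('I')(F) = Add(Add(Pow(F, 2), Mul(F, F)), -1) = Add(Add(Pow(F, 2), Pow(F, 2)), -1) = Add(Mul(2, Pow(F, 2)), -1) = Add(-1, Mul(2, Pow(F, 2))))
Add(Function('I')(Add(9, 1)), Mul(67, g)) = Add(Add(-1, Mul(2, Pow(Add(9, 1), 2))), Mul(67, Rational(1874, 1341))) = Add(Add(-1, Mul(2, Pow(10, 2))), Rational(125558, 1341)) = Add(Add(-1, Mul(2, 100)), Rational(125558, 1341)) = Add(Add(-1, 200), Rational(125558, 1341)) = Add(199, Rational(125558, 1341)) = Rational(392417, 1341)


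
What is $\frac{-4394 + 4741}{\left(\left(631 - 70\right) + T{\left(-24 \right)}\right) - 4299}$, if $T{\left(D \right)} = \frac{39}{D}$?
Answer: $- \frac{2776}{29917} \approx -0.09279$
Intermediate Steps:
$\frac{-4394 + 4741}{\left(\left(631 - 70\right) + T{\left(-24 \right)}\right) - 4299} = \frac{-4394 + 4741}{\left(\left(631 - 70\right) + \frac{39}{-24}\right) - 4299} = \frac{347}{\left(561 + 39 \left(- \frac{1}{24}\right)\right) - 4299} = \frac{347}{\left(561 - \frac{13}{8}\right) - 4299} = \frac{347}{\frac{4475}{8} - 4299} = \frac{347}{- \frac{29917}{8}} = 347 \left(- \frac{8}{29917}\right) = - \frac{2776}{29917}$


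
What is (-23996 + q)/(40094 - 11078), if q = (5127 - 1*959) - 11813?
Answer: -10547/9672 ≈ -1.0905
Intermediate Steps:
q = -7645 (q = (5127 - 959) - 11813 = 4168 - 11813 = -7645)
(-23996 + q)/(40094 - 11078) = (-23996 - 7645)/(40094 - 11078) = -31641/29016 = -31641*1/29016 = -10547/9672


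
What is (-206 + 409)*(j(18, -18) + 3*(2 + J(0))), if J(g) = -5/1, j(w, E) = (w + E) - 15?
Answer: -4872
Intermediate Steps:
j(w, E) = -15 + E + w (j(w, E) = (E + w) - 15 = -15 + E + w)
J(g) = -5
(-206 + 409)*(j(18, -18) + 3*(2 + J(0))) = (-206 + 409)*((-15 - 18 + 18) + 3*(2 - 5)) = 203*(-15 + 3*(-3)) = 203*(-15 - 9) = 203*(-24) = -4872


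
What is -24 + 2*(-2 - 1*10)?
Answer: -48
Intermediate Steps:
-24 + 2*(-2 - 1*10) = -24 + 2*(-2 - 10) = -24 + 2*(-12) = -24 - 24 = -48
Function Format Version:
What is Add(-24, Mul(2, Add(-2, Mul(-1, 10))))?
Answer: -48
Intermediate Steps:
Add(-24, Mul(2, Add(-2, Mul(-1, 10)))) = Add(-24, Mul(2, Add(-2, -10))) = Add(-24, Mul(2, -12)) = Add(-24, -24) = -48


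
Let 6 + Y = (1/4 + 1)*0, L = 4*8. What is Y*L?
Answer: -192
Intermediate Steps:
L = 32
Y = -6 (Y = -6 + (1/4 + 1)*0 = -6 + (5/4)*0 = -6 + 0 = -6)
Y*L = -6*32 = -192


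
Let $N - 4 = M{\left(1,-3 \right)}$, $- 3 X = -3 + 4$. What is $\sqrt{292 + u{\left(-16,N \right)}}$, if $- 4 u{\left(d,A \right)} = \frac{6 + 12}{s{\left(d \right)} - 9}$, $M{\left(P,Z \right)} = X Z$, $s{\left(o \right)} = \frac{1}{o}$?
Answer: $\frac{2 \sqrt{1537435}}{145} \approx 17.103$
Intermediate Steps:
$X = - \frac{1}{3}$ ($X = - \frac{-3 + 4}{3} = \left(- \frac{1}{3}\right) 1 = - \frac{1}{3} \approx -0.33333$)
$M{\left(P,Z \right)} = - \frac{Z}{3}$
$N = 5$ ($N = 4 - -1 = 4 + 1 = 5$)
$u{\left(d,A \right)} = - \frac{9}{2 \left(-9 + \frac{1}{d}\right)}$ ($u{\left(d,A \right)} = - \frac{\left(6 + 12\right) \frac{1}{\frac{1}{d} - 9}}{4} = - \frac{18 \frac{1}{-9 + \frac{1}{d}}}{4} = - \frac{9}{2 \left(-9 + \frac{1}{d}\right)}$)
$\sqrt{292 + u{\left(-16,N \right)}} = \sqrt{292 + \frac{9}{2} \left(-16\right) \frac{1}{-1 + 9 \left(-16\right)}} = \sqrt{292 + \frac{9}{2} \left(-16\right) \frac{1}{-1 - 144}} = \sqrt{292 + \frac{9}{2} \left(-16\right) \frac{1}{-145}} = \sqrt{292 + \frac{9}{2} \left(-16\right) \left(- \frac{1}{145}\right)} = \sqrt{292 + \frac{72}{145}} = \sqrt{\frac{42412}{145}} = \frac{2 \sqrt{1537435}}{145}$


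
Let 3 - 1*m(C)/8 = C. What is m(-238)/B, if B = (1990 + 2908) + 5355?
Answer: 1928/10253 ≈ 0.18804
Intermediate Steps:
m(C) = 24 - 8*C
B = 10253 (B = 4898 + 5355 = 10253)
m(-238)/B = (24 - 8*(-238))/10253 = (24 + 1904)*(1/10253) = 1928*(1/10253) = 1928/10253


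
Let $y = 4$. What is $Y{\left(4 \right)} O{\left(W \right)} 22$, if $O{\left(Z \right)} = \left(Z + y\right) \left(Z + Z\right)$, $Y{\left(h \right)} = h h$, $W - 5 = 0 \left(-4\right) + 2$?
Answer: $54208$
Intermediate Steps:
$W = 7$ ($W = 5 + \left(0 \left(-4\right) + 2\right) = 5 + \left(0 + 2\right) = 5 + 2 = 7$)
$Y{\left(h \right)} = h^{2}$
$O{\left(Z \right)} = 2 Z \left(4 + Z\right)$ ($O{\left(Z \right)} = \left(Z + 4\right) \left(Z + Z\right) = \left(4 + Z\right) 2 Z = 2 Z \left(4 + Z\right)$)
$Y{\left(4 \right)} O{\left(W \right)} 22 = 4^{2} \cdot 2 \cdot 7 \left(4 + 7\right) 22 = 16 \cdot 2 \cdot 7 \cdot 11 \cdot 22 = 16 \cdot 154 \cdot 22 = 2464 \cdot 22 = 54208$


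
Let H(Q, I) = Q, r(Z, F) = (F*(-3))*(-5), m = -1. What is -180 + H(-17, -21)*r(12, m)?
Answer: 75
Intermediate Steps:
r(Z, F) = 15*F (r(Z, F) = -3*F*(-5) = 15*F)
-180 + H(-17, -21)*r(12, m) = -180 - 255*(-1) = -180 - 17*(-15) = -180 + 255 = 75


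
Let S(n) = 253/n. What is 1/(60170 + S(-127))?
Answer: 127/7641337 ≈ 1.6620e-5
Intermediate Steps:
1/(60170 + S(-127)) = 1/(60170 + 253/(-127)) = 1/(60170 + 253*(-1/127)) = 1/(60170 - 253/127) = 1/(7641337/127) = 127/7641337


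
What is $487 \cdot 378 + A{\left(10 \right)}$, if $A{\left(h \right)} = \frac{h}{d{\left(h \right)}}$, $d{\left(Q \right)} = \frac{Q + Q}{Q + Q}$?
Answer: $184096$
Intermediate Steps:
$d{\left(Q \right)} = 1$ ($d{\left(Q \right)} = \frac{2 Q}{2 Q} = 2 Q \frac{1}{2 Q} = 1$)
$A{\left(h \right)} = h$ ($A{\left(h \right)} = \frac{h}{1} = h 1 = h$)
$487 \cdot 378 + A{\left(10 \right)} = 487 \cdot 378 + 10 = 184086 + 10 = 184096$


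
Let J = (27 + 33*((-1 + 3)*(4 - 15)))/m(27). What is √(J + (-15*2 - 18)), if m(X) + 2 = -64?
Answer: I*√18106/22 ≈ 6.1163*I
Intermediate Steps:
m(X) = -66 (m(X) = -2 - 64 = -66)
J = 233/22 (J = (27 + 33*((-1 + 3)*(4 - 15)))/(-66) = (27 + 33*(2*(-11)))*(-1/66) = (27 + 33*(-22))*(-1/66) = (27 - 726)*(-1/66) = -699*(-1/66) = 233/22 ≈ 10.591)
√(J + (-15*2 - 18)) = √(233/22 + (-15*2 - 18)) = √(233/22 + (-30 - 18)) = √(233/22 - 48) = √(-823/22) = I*√18106/22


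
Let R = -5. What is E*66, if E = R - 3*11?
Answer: -2508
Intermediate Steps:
E = -38 (E = -5 - 3*11 = -5 - 33 = -38)
E*66 = -38*66 = -2508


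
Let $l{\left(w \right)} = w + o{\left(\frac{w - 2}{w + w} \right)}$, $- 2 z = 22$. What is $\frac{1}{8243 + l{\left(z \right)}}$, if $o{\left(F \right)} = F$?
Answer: $\frac{22}{181117} \approx 0.00012147$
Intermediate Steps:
$z = -11$ ($z = \left(- \frac{1}{2}\right) 22 = -11$)
$l{\left(w \right)} = w + \frac{-2 + w}{2 w}$ ($l{\left(w \right)} = w + \frac{w - 2}{w + w} = w + \frac{-2 + w}{2 w}$)
$\frac{1}{8243 + l{\left(z \right)}} = \frac{1}{8243 - \frac{229}{22}} = \frac{1}{\frac{181117}{22}} = \frac{22}{181117}$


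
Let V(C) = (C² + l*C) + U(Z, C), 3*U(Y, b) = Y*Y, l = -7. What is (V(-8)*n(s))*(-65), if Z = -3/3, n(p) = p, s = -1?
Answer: 23465/3 ≈ 7821.7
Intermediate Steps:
Z = -1 (Z = -3*⅓ = -1)
U(Y, b) = Y²/3 (U(Y, b) = (Y*Y)/3 = Y²/3)
V(C) = ⅓ + C² - 7*C (V(C) = (C² - 7*C) + (⅓)*(-1)² = (C² - 7*C) + (⅓)*1 = (C² - 7*C) + ⅓ = ⅓ + C² - 7*C)
(V(-8)*n(s))*(-65) = ((⅓ + (-8)² - 7*(-8))*(-1))*(-65) = ((⅓ + 64 + 56)*(-1))*(-65) = ((361/3)*(-1))*(-65) = -361/3*(-65) = 23465/3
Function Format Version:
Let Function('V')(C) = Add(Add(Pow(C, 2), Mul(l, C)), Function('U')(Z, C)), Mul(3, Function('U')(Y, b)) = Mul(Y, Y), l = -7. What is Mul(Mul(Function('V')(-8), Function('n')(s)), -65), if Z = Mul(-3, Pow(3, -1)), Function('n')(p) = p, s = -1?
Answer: Rational(23465, 3) ≈ 7821.7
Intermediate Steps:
Z = -1 (Z = Mul(-3, Rational(1, 3)) = -1)
Function('U')(Y, b) = Mul(Rational(1, 3), Pow(Y, 2)) (Function('U')(Y, b) = Mul(Rational(1, 3), Mul(Y, Y)) = Mul(Rational(1, 3), Pow(Y, 2)))
Function('V')(C) = Add(Rational(1, 3), Pow(C, 2), Mul(-7, C)) (Function('V')(C) = Add(Add(Pow(C, 2), Mul(-7, C)), Mul(Rational(1, 3), Pow(-1, 2))) = Add(Add(Pow(C, 2), Mul(-7, C)), Mul(Rational(1, 3), 1)) = Add(Add(Pow(C, 2), Mul(-7, C)), Rational(1, 3)) = Add(Rational(1, 3), Pow(C, 2), Mul(-7, C)))
Mul(Mul(Function('V')(-8), Function('n')(s)), -65) = Mul(Mul(Add(Rational(1, 3), Pow(-8, 2), Mul(-7, -8)), -1), -65) = Mul(Mul(Add(Rational(1, 3), 64, 56), -1), -65) = Mul(Mul(Rational(361, 3), -1), -65) = Mul(Rational(-361, 3), -65) = Rational(23465, 3)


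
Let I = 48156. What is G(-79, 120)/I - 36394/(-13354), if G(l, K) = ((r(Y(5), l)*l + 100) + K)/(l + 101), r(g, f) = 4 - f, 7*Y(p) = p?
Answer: 1748742905/643075224 ≈ 2.7193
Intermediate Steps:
Y(p) = p/7
G(l, K) = (100 + K + l*(4 - l))/(101 + l) (G(l, K) = (((4 - l)*l + 100) + K)/(l + 101) = ((l*(4 - l) + 100) + K)/(101 + l) = ((100 + l*(4 - l)) + K)/(101 + l) = (100 + K + l*(4 - l))/(101 + l))
G(-79, 120)/I - 36394/(-13354) = ((100 + 120 - 1*(-79)*(-4 - 79))/(101 - 79))/48156 - 36394/(-13354) = ((100 + 120 - 1*(-79)*(-83))/22)*(1/48156) - 36394*(-1/13354) = ((100 + 120 - 6557)/22)*(1/48156) + 18197/6677 = ((1/22)*(-6337))*(1/48156) + 18197/6677 = -6337/22*1/48156 + 18197/6677 = -6337/1059432 + 18197/6677 = 1748742905/643075224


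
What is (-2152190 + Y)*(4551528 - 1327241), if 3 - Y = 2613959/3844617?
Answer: -26678838323290676006/3844617 ≈ -6.9393e+12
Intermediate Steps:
Y = 8919892/3844617 (Y = 3 - 2613959/3844617 = 8919892/3844617 ≈ 2.3201)
(-2152190 + Y)*(4551528 - 1327241) = (-2152190 + 8919892/3844617)*(4551528 - 1327241) = -8274337341338/3844617*3224287 = -26678838323290676006/3844617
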